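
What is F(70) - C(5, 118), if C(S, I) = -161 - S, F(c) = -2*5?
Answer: 156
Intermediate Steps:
F(c) = -10
F(70) - C(5, 118) = -10 - (-161 - 1*5) = -10 - (-161 - 5) = -10 - 1*(-166) = -10 + 166 = 156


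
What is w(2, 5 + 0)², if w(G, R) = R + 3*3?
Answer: 196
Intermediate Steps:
w(G, R) = 9 + R (w(G, R) = R + 9 = 9 + R)
w(2, 5 + 0)² = (9 + (5 + 0))² = (9 + 5)² = 14² = 196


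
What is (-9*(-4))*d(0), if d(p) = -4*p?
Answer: 0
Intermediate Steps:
(-9*(-4))*d(0) = (-9*(-4))*(-4*0) = 36*0 = 0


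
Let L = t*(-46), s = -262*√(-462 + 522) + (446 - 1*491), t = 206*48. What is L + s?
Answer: -454893 - 524*√15 ≈ -4.5692e+5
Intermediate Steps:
t = 9888
s = -45 - 524*√15 (s = -524*√15 + (446 - 491) = -524*√15 - 45 = -45 - 524*√15 ≈ -2074.4)
L = -454848 (L = 9888*(-46) = -454848)
L + s = -454848 + (-45 - 524*√15) = -454893 - 524*√15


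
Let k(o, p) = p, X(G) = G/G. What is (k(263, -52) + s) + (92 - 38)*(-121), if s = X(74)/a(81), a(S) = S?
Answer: -533465/81 ≈ -6586.0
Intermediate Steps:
X(G) = 1
s = 1/81 ≈ 0.012346
(k(263, -52) + s) + (92 - 38)*(-121) = (-52 + 1/81) + (92 - 38)*(-121) = -4211/81 + 54*(-121) = -4211/81 - 6534 = -533465/81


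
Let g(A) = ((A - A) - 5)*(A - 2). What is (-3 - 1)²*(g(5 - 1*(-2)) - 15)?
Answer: -640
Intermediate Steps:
g(A) = 10 - 5*A (g(A) = (0 - 5)*(-2 + A) = -5*(-2 + A) = 10 - 5*A)
(-3 - 1)²*(g(5 - 1*(-2)) - 15) = (-3 - 1)²*((10 - 5*(5 - 1*(-2))) - 15) = (-4)²*((10 - 5*(5 + 2)) - 15) = 16*((10 - 5*7) - 15) = 16*((10 - 35) - 15) = 16*(-25 - 15) = 16*(-40) = -640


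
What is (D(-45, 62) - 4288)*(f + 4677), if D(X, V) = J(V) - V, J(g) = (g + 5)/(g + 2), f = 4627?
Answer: -323701279/8 ≈ -4.0463e+7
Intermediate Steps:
J(g) = (5 + g)/(2 + g)
D(X, V) = -V + (5 + V)/(2 + V) (D(X, V) = (5 + V)/(2 + V) - V = -V + (5 + V)/(2 + V))
(D(-45, 62) - 4288)*(f + 4677) = ((5 - 1*62 - 1*62**2)/(2 + 62) - 4288)*(4627 + 4677) = ((5 - 62 - 1*3844)/64 - 4288)*9304 = ((5 - 62 - 3844)/64 - 4288)*9304 = ((1/64)*(-3901) - 4288)*9304 = (-3901/64 - 4288)*9304 = -278333/64*9304 = -323701279/8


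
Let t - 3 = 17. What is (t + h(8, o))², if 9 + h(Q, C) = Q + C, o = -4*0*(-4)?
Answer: 361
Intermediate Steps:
t = 20 (t = 3 + 17 = 20)
o = 0 (o = 0*(-4) = 0)
h(Q, C) = -9 + C + Q (h(Q, C) = -9 + (Q + C) = -9 + (C + Q) = -9 + C + Q)
(t + h(8, o))² = (20 + (-9 + 0 + 8))² = (20 - 1)² = 19² = 361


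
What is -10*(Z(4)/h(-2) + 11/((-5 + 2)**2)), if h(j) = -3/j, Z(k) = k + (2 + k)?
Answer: -710/9 ≈ -78.889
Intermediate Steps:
Z(k) = 2 + 2*k
-10*(Z(4)/h(-2) + 11/((-5 + 2)**2)) = -10*((2 + 2*4)/((-3/(-2))) + 11/((-5 + 2)**2)) = -10*((2 + 8)/((-3*(-1/2))) + 11/((-3)**2)) = -10*(10/(3/2) + 11/9) = -10*(10*(2/3) + 11*(1/9)) = -10*(20/3 + 11/9) = -10*71/9 = -710/9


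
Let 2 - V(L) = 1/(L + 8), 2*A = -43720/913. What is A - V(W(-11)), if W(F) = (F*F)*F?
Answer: -31337491/1207899 ≈ -25.944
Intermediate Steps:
A = -21860/913 (A = (-43720/913)/2 = (-43720*1/913)/2 = (1/2)*(-43720/913) = -21860/913 ≈ -23.943)
W(F) = F**3 (W(F) = F**2*F = F**3)
V(L) = 2 - 1/(8 + L) (V(L) = 2 - 1/(L + 8) = 2 - 1/(8 + L))
A - V(W(-11)) = -21860/913 - (15 + 2*(-11)**3)/(8 + (-11)**3) = -21860/913 - (15 + 2*(-1331))/(8 - 1331) = -21860/913 - (15 - 2662)/(-1323) = -21860/913 - (-1)*(-2647)/1323 = -21860/913 - 1*2647/1323 = -21860/913 - 2647/1323 = -31337491/1207899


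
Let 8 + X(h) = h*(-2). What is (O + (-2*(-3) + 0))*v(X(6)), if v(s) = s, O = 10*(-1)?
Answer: 80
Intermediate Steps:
X(h) = -8 - 2*h (X(h) = -8 + h*(-2) = -8 - 2*h)
O = -10
(O + (-2*(-3) + 0))*v(X(6)) = (-10 + (-2*(-3) + 0))*(-8 - 2*6) = (-10 + (6 + 0))*(-8 - 12) = (-10 + 6)*(-20) = -4*(-20) = 80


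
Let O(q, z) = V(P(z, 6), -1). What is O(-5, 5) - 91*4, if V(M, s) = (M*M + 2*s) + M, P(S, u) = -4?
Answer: -354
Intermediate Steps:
V(M, s) = M + M² + 2*s (V(M, s) = (M² + 2*s) + M = M + M² + 2*s)
O(q, z) = 10 (O(q, z) = -4 + (-4)² + 2*(-1) = -4 + 16 - 2 = 10)
O(-5, 5) - 91*4 = 10 - 91*4 = 10 - 364 = -354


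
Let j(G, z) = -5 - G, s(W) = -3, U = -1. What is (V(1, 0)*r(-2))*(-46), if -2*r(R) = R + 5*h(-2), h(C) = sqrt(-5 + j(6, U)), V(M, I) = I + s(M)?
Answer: 138 - 1380*I ≈ 138.0 - 1380.0*I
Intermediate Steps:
V(M, I) = -3 + I (V(M, I) = I - 3 = -3 + I)
h(C) = 4*I (h(C) = sqrt(-5 + (-5 - 1*6)) = sqrt(-5 + (-5 - 6)) = sqrt(-5 - 11) = sqrt(-16) = 4*I)
r(R) = -10*I - R/2 (r(R) = -(R + 5*(4*I))/2 = -(R + 20*I)/2 = -10*I - R/2)
(V(1, 0)*r(-2))*(-46) = ((-3 + 0)*(-10*I - 1/2*(-2)))*(-46) = -3*(-10*I + 1)*(-46) = -3*(1 - 10*I)*(-46) = (-3 + 30*I)*(-46) = 138 - 1380*I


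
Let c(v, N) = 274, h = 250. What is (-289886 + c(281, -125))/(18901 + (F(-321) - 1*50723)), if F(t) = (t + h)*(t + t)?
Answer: -72403/3440 ≈ -21.047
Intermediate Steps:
F(t) = 2*t*(250 + t) (F(t) = (t + 250)*(t + t) = (250 + t)*(2*t) = 2*t*(250 + t))
(-289886 + c(281, -125))/(18901 + (F(-321) - 1*50723)) = (-289886 + 274)/(18901 + (2*(-321)*(250 - 321) - 1*50723)) = -289612/(18901 + (2*(-321)*(-71) - 50723)) = -289612/(18901 + (45582 - 50723)) = -289612/(18901 - 5141) = -289612/13760 = -289612*1/13760 = -72403/3440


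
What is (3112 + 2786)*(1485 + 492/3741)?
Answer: 10922854182/1247 ≈ 8.7593e+6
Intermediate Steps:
(3112 + 2786)*(1485 + 492/3741) = 5898*(1485 + 492*(1/3741)) = 5898*(1485 + 164/1247) = 5898*(1851959/1247) = 10922854182/1247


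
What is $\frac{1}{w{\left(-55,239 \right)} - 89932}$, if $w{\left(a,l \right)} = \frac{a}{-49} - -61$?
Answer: $- \frac{49}{4403624} \approx -1.1127 \cdot 10^{-5}$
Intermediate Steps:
$w{\left(a,l \right)} = 61 - \frac{a}{49}$ ($w{\left(a,l \right)} = a \left(- \frac{1}{49}\right) + 61 = - \frac{a}{49} + 61 = 61 - \frac{a}{49}$)
$\frac{1}{w{\left(-55,239 \right)} - 89932} = \frac{1}{\left(61 - - \frac{55}{49}\right) - 89932} = \frac{1}{\left(61 + \frac{55}{49}\right) - 89932} = \frac{1}{\frac{3044}{49} - 89932} = \frac{1}{- \frac{4403624}{49}} = - \frac{49}{4403624}$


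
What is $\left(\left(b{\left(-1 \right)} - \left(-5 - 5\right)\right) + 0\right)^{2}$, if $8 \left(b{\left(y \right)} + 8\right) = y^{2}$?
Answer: $\frac{289}{64} \approx 4.5156$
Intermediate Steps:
$b{\left(y \right)} = -8 + \frac{y^{2}}{8}$
$\left(\left(b{\left(-1 \right)} - \left(-5 - 5\right)\right) + 0\right)^{2} = \left(\left(\left(-8 + \frac{\left(-1\right)^{2}}{8}\right) - \left(-5 - 5\right)\right) + 0\right)^{2} = \left(\left(\left(-8 + \frac{1}{8} \cdot 1\right) - \left(-5 - 5\right)\right) + 0\right)^{2} = \left(\left(\left(-8 + \frac{1}{8}\right) - -10\right) + 0\right)^{2} = \left(\left(- \frac{63}{8} + 10\right) + 0\right)^{2} = \left(\frac{17}{8} + 0\right)^{2} = \left(\frac{17}{8}\right)^{2} = \frac{289}{64}$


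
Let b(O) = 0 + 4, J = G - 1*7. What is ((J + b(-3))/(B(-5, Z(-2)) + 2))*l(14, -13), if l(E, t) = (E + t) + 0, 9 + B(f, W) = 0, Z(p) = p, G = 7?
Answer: -4/7 ≈ -0.57143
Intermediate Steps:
B(f, W) = -9 (B(f, W) = -9 + 0 = -9)
J = 0 (J = 7 - 1*7 = 7 - 7 = 0)
l(E, t) = E + t
b(O) = 4
((J + b(-3))/(B(-5, Z(-2)) + 2))*l(14, -13) = ((0 + 4)/(-9 + 2))*(14 - 13) = (4/(-7))*1 = (4*(-1/7))*1 = -4/7*1 = -4/7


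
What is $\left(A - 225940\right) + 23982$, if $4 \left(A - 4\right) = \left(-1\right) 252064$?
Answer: $-264970$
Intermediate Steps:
$A = -63012$ ($A = 4 + \frac{\left(-1\right) 252064}{4} = 4 + \frac{1}{4} \left(-252064\right) = 4 - 63016 = -63012$)
$\left(A - 225940\right) + 23982 = \left(-63012 - 225940\right) + 23982 = -288952 + 23982 = -264970$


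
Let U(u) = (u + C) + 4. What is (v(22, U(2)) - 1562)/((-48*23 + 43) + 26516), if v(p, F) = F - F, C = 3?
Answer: -1562/25455 ≈ -0.061363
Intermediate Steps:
U(u) = 7 + u (U(u) = (u + 3) + 4 = (3 + u) + 4 = 7 + u)
v(p, F) = 0
(v(22, U(2)) - 1562)/((-48*23 + 43) + 26516) = (0 - 1562)/((-48*23 + 43) + 26516) = -1562/((-1104 + 43) + 26516) = -1562/(-1061 + 26516) = -1562/25455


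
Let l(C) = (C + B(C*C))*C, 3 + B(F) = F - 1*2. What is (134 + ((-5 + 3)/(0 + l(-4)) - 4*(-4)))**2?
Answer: 4414201/196 ≈ 22521.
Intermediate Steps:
B(F) = -5 + F (B(F) = -3 + (F - 1*2) = -3 + (F - 2) = -3 + (-2 + F) = -5 + F)
l(C) = C*(-5 + C + C**2) (l(C) = (C + (-5 + C*C))*C = (C + (-5 + C**2))*C = (-5 + C + C**2)*C = C*(-5 + C + C**2))
(134 + ((-5 + 3)/(0 + l(-4)) - 4*(-4)))**2 = (134 + ((-5 + 3)/(0 - 4*(-5 - 4 + (-4)**2)) - 4*(-4)))**2 = (134 + (-2/(0 - 4*(-5 - 4 + 16)) + 16))**2 = (134 + (-2/(0 - 4*7) + 16))**2 = (134 + (-2/(0 - 28) + 16))**2 = (134 + (-2/(-28) + 16))**2 = (134 + (-2*(-1/28) + 16))**2 = (134 + (1/14 + 16))**2 = (134 + 225/14)**2 = (2101/14)**2 = 4414201/196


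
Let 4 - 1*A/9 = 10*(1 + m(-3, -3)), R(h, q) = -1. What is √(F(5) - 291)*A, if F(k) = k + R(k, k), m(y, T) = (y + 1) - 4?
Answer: 486*I*√287 ≈ 8233.4*I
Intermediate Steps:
m(y, T) = -3 + y (m(y, T) = (1 + y) - 4 = -3 + y)
F(k) = -1 + k (F(k) = k - 1 = -1 + k)
A = 486 (A = 36 - 90*(1 + (-3 - 3)) = 36 - 90*(1 - 6) = 36 - 90*(-5) = 36 - 9*(-50) = 36 + 450 = 486)
√(F(5) - 291)*A = √((-1 + 5) - 291)*486 = √(4 - 291)*486 = √(-287)*486 = (I*√287)*486 = 486*I*√287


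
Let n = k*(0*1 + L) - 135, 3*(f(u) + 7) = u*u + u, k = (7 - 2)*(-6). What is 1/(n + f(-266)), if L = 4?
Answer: 3/69704 ≈ 4.3039e-5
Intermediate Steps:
k = -30 (k = 5*(-6) = -30)
f(u) = -7 + u/3 + u²/3 (f(u) = -7 + (u*u + u)/3 = -7 + (u² + u)/3 = -7 + (u + u²)/3 = -7 + (u/3 + u²/3) = -7 + u/3 + u²/3)
n = -255 (n = -30*(0*1 + 4) - 135 = -30*(0 + 4) - 135 = -30*4 - 135 = -120 - 135 = -255)
1/(n + f(-266)) = 1/(-255 + (-7 + (⅓)*(-266) + (⅓)*(-266)²)) = 1/(-255 + (-7 - 266/3 + (⅓)*70756)) = 1/(-255 + (-7 - 266/3 + 70756/3)) = 1/(-255 + 70469/3) = 1/(69704/3) = 3/69704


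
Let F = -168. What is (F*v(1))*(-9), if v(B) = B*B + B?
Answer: 3024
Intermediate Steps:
v(B) = B + B² (v(B) = B² + B = B + B²)
(F*v(1))*(-9) = -168*(1 + 1)*(-9) = -168*2*(-9) = -336*(-9) = 3024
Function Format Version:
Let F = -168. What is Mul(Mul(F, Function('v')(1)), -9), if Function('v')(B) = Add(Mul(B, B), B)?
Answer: 3024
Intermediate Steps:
Function('v')(B) = Add(B, Pow(B, 2)) (Function('v')(B) = Add(Pow(B, 2), B) = Add(B, Pow(B, 2)))
Mul(Mul(F, Function('v')(1)), -9) = Mul(Mul(-168, Mul(1, Add(1, 1))), -9) = Mul(Mul(-168, Mul(1, 2)), -9) = Mul(Mul(-168, 2), -9) = Mul(-336, -9) = 3024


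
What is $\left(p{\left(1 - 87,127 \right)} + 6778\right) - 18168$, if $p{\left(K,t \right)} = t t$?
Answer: $4739$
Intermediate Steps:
$p{\left(K,t \right)} = t^{2}$
$\left(p{\left(1 - 87,127 \right)} + 6778\right) - 18168 = \left(127^{2} + 6778\right) - 18168 = \left(16129 + 6778\right) - 18168 = 22907 - 18168 = 4739$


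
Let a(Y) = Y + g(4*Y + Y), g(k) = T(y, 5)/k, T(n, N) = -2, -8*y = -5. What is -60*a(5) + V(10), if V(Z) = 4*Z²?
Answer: 524/5 ≈ 104.80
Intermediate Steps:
y = 5/8 (y = -⅛*(-5) = 5/8 ≈ 0.62500)
g(k) = -2/k
a(Y) = Y - 2/(5*Y) (a(Y) = Y - 2/(4*Y + Y) = Y - 2*1/(5*Y) = Y - 2/(5*Y))
-60*a(5) + V(10) = -60*(5 - ⅖/5) + 4*10² = -60*(5 - ⅖*⅕) + 4*100 = -60*(5 - 2/25) + 400 = -60*123/25 + 400 = -1476/5 + 400 = 524/5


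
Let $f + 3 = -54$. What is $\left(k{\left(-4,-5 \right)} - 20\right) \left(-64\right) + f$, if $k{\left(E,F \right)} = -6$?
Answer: $1607$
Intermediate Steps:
$f = -57$ ($f = -3 - 54 = -57$)
$\left(k{\left(-4,-5 \right)} - 20\right) \left(-64\right) + f = \left(-6 - 20\right) \left(-64\right) - 57 = \left(-26\right) \left(-64\right) - 57 = 1664 - 57 = 1607$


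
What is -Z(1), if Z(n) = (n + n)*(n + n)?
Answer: -4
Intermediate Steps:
Z(n) = 4*n**2 (Z(n) = (2*n)*(2*n) = 4*n**2)
-Z(1) = -4*1**2 = -4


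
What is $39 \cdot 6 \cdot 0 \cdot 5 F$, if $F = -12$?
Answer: $0$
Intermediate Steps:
$39 \cdot 6 \cdot 0 \cdot 5 F = 39 \cdot 6 \cdot 0 \cdot 5 \left(-12\right) = 39 \cdot 0 \cdot 5 \left(-12\right) = 39 \cdot 0 \left(-12\right) = 0 \left(-12\right) = 0$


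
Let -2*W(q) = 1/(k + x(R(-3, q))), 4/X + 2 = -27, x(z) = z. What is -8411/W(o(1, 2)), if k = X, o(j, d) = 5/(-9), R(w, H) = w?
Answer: -1530802/29 ≈ -52786.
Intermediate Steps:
o(j, d) = -5/9 (o(j, d) = 5*(-1/9) = -5/9)
X = -4/29 (X = 4/(-2 - 27) = 4/(-29) = 4*(-1/29) = -4/29 ≈ -0.13793)
k = -4/29 ≈ -0.13793
W(q) = 29/182 (W(q) = -1/(2*(-4/29 - 3)) = -1/(2*(-91/29)) = -1/2*(-29/91) = 29/182)
-8411/W(o(1, 2)) = -8411/29/182 = -8411*182/29 = -1530802/29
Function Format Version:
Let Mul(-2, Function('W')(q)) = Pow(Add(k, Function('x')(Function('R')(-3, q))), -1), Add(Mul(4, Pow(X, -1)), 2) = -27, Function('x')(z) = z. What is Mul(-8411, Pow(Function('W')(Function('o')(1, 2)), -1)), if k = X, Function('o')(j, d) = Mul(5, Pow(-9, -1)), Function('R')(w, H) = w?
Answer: Rational(-1530802, 29) ≈ -52786.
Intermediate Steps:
Function('o')(j, d) = Rational(-5, 9) (Function('o')(j, d) = Mul(5, Rational(-1, 9)) = Rational(-5, 9))
X = Rational(-4, 29) (X = Mul(4, Pow(Add(-2, -27), -1)) = Mul(4, Pow(-29, -1)) = Mul(4, Rational(-1, 29)) = Rational(-4, 29) ≈ -0.13793)
k = Rational(-4, 29) ≈ -0.13793
Function('W')(q) = Rational(29, 182) (Function('W')(q) = Mul(Rational(-1, 2), Pow(Add(Rational(-4, 29), -3), -1)) = Mul(Rational(-1, 2), Pow(Rational(-91, 29), -1)) = Mul(Rational(-1, 2), Rational(-29, 91)) = Rational(29, 182))
Mul(-8411, Pow(Function('W')(Function('o')(1, 2)), -1)) = Mul(-8411, Pow(Rational(29, 182), -1)) = Mul(-8411, Rational(182, 29)) = Rational(-1530802, 29)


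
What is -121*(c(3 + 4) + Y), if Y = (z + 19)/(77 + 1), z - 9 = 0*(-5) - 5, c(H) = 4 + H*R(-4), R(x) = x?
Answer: 223729/78 ≈ 2868.3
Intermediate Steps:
c(H) = 4 - 4*H (c(H) = 4 + H*(-4) = 4 - 4*H)
z = 4 (z = 9 + (0*(-5) - 5) = 9 + (0 - 5) = 9 - 5 = 4)
Y = 23/78 (Y = (4 + 19)/(77 + 1) = 23/78 ≈ 0.29487)
-121*(c(3 + 4) + Y) = -121*((4 - 4*(3 + 4)) + 23/78) = -121*((4 - 4*7) + 23/78) = -121*((4 - 28) + 23/78) = -121*(-24 + 23/78) = -121*(-1849/78) = 223729/78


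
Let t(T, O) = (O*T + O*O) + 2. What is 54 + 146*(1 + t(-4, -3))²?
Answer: 84150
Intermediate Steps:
t(T, O) = 2 + O² + O*T (t(T, O) = (O*T + O²) + 2 = (O² + O*T) + 2 = 2 + O² + O*T)
54 + 146*(1 + t(-4, -3))² = 54 + 146*(1 + (2 + (-3)² - 3*(-4)))² = 54 + 146*(1 + (2 + 9 + 12))² = 54 + 146*(1 + 23)² = 54 + 146*24² = 54 + 146*576 = 54 + 84096 = 84150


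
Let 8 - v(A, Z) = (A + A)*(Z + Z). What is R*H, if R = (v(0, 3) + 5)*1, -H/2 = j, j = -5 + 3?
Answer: 52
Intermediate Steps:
j = -2
v(A, Z) = 8 - 4*A*Z (v(A, Z) = 8 - (A + A)*(Z + Z) = 8 - 2*A*2*Z = 8 - 4*A*Z)
H = 4 (H = -2*(-2) = 4)
R = 13 (R = ((8 - 4*0*3) + 5)*1 = ((8 + 0) + 5)*1 = (8 + 5)*1 = 13*1 = 13)
R*H = 13*4 = 52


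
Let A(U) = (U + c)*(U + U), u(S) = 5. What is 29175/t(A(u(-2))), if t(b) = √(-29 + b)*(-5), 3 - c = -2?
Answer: -5835*√71/71 ≈ -692.49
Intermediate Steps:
c = 5 (c = 3 - 1*(-2) = 3 + 2 = 5)
A(U) = 2*U*(5 + U) (A(U) = (U + 5)*(U + U) = (5 + U)*(2*U) = 2*U*(5 + U))
t(b) = -5*√(-29 + b)
29175/t(A(u(-2))) = 29175/((-5*√(-29 + 2*5*(5 + 5)))) = 29175/((-5*√(-29 + 2*5*10))) = 29175/((-5*√(-29 + 100))) = 29175/((-5*√71)) = 29175*(-√71/355) = -5835*√71/71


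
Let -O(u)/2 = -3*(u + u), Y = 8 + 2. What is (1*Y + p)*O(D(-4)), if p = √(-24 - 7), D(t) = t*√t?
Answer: -960*I + 96*√31 ≈ 534.51 - 960.0*I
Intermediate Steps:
D(t) = t^(3/2)
p = I*√31 (p = √(-31) = I*√31 ≈ 5.5678*I)
Y = 10
O(u) = 12*u (O(u) = -(-6)*(u + u) = -(-6)*2*u = -(-12)*u = 12*u)
(1*Y + p)*O(D(-4)) = (1*10 + I*√31)*(12*(-4)^(3/2)) = (10 + I*√31)*(12*(-8*I)) = (10 + I*√31)*(-96*I) = -96*I*(10 + I*√31)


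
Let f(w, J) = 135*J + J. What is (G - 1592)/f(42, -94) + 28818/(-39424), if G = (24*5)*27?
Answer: -13543127/15749888 ≈ -0.85989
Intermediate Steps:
G = 3240 (G = 120*27 = 3240)
f(w, J) = 136*J
(G - 1592)/f(42, -94) + 28818/(-39424) = (3240 - 1592)/((136*(-94))) + 28818/(-39424) = 1648/(-12784) + 28818*(-1/39424) = 1648*(-1/12784) - 14409/19712 = -103/799 - 14409/19712 = -13543127/15749888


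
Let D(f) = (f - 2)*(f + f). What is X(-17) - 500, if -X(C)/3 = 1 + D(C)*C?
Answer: 32443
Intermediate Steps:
D(f) = 2*f*(-2 + f) (D(f) = (-2 + f)*(2*f) = 2*f*(-2 + f))
X(C) = -3 - 6*C²*(-2 + C) (X(C) = -3*(1 + (2*C*(-2 + C))*C) = -3*(1 + 2*C²*(-2 + C)) = -3 - 6*C²*(-2 + C))
X(-17) - 500 = (-3 + 6*(-17)²*(2 - 1*(-17))) - 500 = (-3 + 6*289*(2 + 17)) - 500 = (-3 + 6*289*19) - 500 = (-3 + 32946) - 500 = 32943 - 500 = 32443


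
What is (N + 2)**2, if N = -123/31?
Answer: 3721/961 ≈ 3.8720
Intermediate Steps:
N = -123/31 ≈ -3.9677
(N + 2)**2 = (-123/31 + 2)**2 = (-61/31)**2 = 3721/961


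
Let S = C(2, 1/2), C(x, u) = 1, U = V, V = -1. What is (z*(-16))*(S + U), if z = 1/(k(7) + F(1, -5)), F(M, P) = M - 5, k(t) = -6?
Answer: 0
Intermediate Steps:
F(M, P) = -5 + M
U = -1
z = -1/10 (z = 1/(-6 + (-5 + 1)) = 1/(-6 - 4) = 1/(-10) = -1/10 ≈ -0.10000)
S = 1
(z*(-16))*(S + U) = (-1/10*(-16))*(1 - 1) = (8/5)*0 = 0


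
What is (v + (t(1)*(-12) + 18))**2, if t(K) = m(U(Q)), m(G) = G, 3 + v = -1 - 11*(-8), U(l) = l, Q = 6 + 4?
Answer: 324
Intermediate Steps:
Q = 10
v = 84 (v = -3 + (-1 - 11*(-8)) = -3 + (-1 + 88) = -3 + 87 = 84)
t(K) = 10
(v + (t(1)*(-12) + 18))**2 = (84 + (10*(-12) + 18))**2 = (84 + (-120 + 18))**2 = (84 - 102)**2 = (-18)**2 = 324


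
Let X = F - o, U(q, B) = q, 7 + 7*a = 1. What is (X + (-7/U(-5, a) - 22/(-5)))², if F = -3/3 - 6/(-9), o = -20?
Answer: 145924/225 ≈ 648.55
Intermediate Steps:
a = -6/7 (a = -1 + (⅐)*1 = -1 + ⅐ = -6/7 ≈ -0.85714)
F = -⅓ (F = -3*⅓ - 6*(-⅑) = -1 + ⅔ = -⅓ ≈ -0.33333)
X = 59/3 (X = -⅓ - 1*(-20) = -⅓ + 20 = 59/3 ≈ 19.667)
(X + (-7/U(-5, a) - 22/(-5)))² = (59/3 + (-7/(-5) - 22/(-5)))² = (59/3 + (-7*(-⅕) - 22*(-⅕)))² = (59/3 + (7/5 + 22/5))² = (59/3 + 29/5)² = (382/15)² = 145924/225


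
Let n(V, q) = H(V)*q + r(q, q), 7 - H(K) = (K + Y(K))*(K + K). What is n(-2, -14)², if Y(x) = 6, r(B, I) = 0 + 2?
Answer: 102400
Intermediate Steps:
r(B, I) = 2
H(K) = 7 - 2*K*(6 + K) (H(K) = 7 - (K + 6)*(K + K) = 7 - (6 + K)*2*K = 7 - 2*K*(6 + K))
n(V, q) = 2 + q*(7 - 12*V - 2*V²) (n(V, q) = (7 - 12*V - 2*V²)*q + 2 = q*(7 - 12*V - 2*V²) + 2 = 2 + q*(7 - 12*V - 2*V²))
n(-2, -14)² = (2 - 1*(-14)*(-7 + 2*(-2)² + 12*(-2)))² = (2 - 1*(-14)*(-7 + 2*4 - 24))² = (2 - 1*(-14)*(-7 + 8 - 24))² = (2 - 1*(-14)*(-23))² = (2 - 322)² = (-320)² = 102400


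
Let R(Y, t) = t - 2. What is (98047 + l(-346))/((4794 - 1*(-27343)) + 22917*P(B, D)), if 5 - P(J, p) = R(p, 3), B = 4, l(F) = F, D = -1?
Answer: 97701/123805 ≈ 0.78915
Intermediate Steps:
R(Y, t) = -2 + t
P(J, p) = 4 (P(J, p) = 5 - (-2 + 3) = 5 - 1*1 = 5 - 1 = 4)
(98047 + l(-346))/((4794 - 1*(-27343)) + 22917*P(B, D)) = (98047 - 346)/((4794 - 1*(-27343)) + 22917*4) = 97701/((4794 + 27343) + 91668) = 97701/(32137 + 91668) = 97701/123805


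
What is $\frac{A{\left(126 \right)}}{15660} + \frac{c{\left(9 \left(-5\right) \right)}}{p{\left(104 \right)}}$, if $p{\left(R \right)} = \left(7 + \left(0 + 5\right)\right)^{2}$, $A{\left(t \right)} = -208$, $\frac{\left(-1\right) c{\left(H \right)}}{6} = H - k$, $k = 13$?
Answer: $\frac{37637}{15660} \approx 2.4034$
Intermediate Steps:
$c{\left(H \right)} = 78 - 6 H$ ($c{\left(H \right)} = - 6 \left(H - 13\right) = - 6 \left(-13 + H\right) = 78 - 6 H$)
$p{\left(R \right)} = 144$ ($p{\left(R \right)} = \left(7 + 5\right)^{2} = 12^{2} = 144$)
$\frac{A{\left(126 \right)}}{15660} + \frac{c{\left(9 \left(-5\right) \right)}}{p{\left(104 \right)}} = - \frac{208}{15660} + \frac{78 - 6 \cdot 9 \left(-5\right)}{144} = \left(-208\right) \frac{1}{15660} + \left(78 - -270\right) \frac{1}{144} = - \frac{52}{3915} + \left(78 + 270\right) \frac{1}{144} = - \frac{52}{3915} + 348 \cdot \frac{1}{144} = - \frac{52}{3915} + \frac{29}{12} = \frac{37637}{15660}$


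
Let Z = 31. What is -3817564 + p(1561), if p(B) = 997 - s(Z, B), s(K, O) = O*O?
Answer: -6253288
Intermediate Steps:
s(K, O) = O**2
p(B) = 997 - B**2
-3817564 + p(1561) = -3817564 + (997 - 1*1561**2) = -3817564 + (997 - 1*2436721) = -3817564 + (997 - 2436721) = -3817564 - 2435724 = -6253288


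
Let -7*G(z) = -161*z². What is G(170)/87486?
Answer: 332350/43743 ≈ 7.5978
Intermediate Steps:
G(z) = 23*z² (G(z) = -(-23)*z² = 23*z²)
G(170)/87486 = (23*170²)/87486 = (23*28900)*(1/87486) = 664700*(1/87486) = 332350/43743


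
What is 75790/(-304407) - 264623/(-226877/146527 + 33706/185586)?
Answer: 1095253220570696838371/5656849444137510 ≈ 1.9362e+5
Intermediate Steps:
75790/(-304407) - 264623/(-226877/146527 + 33706/185586) = 75790*(-1/304407) - 264623/(-226877*1/146527 + 33706*(1/185586)) = -75790/304407 - 264623/(-226877/146527 + 16853/92793) = -75790/304407 - 264623/(-18583177930/13596679911) = -75790/304407 - 264623*(-13596679911/18583177930) = -75790/304407 + 3597994228088553/18583177930 = 1095253220570696838371/5656849444137510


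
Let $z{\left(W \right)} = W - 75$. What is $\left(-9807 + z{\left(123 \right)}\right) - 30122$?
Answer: $-39881$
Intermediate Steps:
$z{\left(W \right)} = -75 + W$
$\left(-9807 + z{\left(123 \right)}\right) - 30122 = \left(-9807 + \left(-75 + 123\right)\right) - 30122 = \left(-9807 + 48\right) - 30122 = -9759 - 30122 = -39881$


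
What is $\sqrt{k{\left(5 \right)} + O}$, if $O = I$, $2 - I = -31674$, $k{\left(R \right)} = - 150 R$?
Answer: $47 \sqrt{14} \approx 175.86$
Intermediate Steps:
$I = 31676$ ($I = 2 - -31674 = 2 + 31674 = 31676$)
$O = 31676$
$\sqrt{k{\left(5 \right)} + O} = \sqrt{\left(-150\right) 5 + 31676} = \sqrt{-750 + 31676} = \sqrt{30926} = 47 \sqrt{14}$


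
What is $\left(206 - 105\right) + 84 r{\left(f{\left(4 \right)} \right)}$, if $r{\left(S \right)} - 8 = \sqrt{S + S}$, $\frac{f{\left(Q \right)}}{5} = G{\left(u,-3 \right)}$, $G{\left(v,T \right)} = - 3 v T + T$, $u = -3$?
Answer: $773 + 840 i \sqrt{3} \approx 773.0 + 1454.9 i$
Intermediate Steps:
$G{\left(v,T \right)} = T - 3 T v$ ($G{\left(v,T \right)} = - 3 T v + T = T - 3 T v$)
$f{\left(Q \right)} = -150$ ($f{\left(Q \right)} = 5 \left(- 3 \left(1 - -9\right)\right) = 5 \left(- 3 \left(1 + 9\right)\right) = 5 \left(\left(-3\right) 10\right) = 5 \left(-30\right) = -150$)
$r{\left(S \right)} = 8 + \sqrt{2} \sqrt{S}$ ($r{\left(S \right)} = 8 + \sqrt{S + S} = 8 + \sqrt{2 S} = 8 + \sqrt{2} \sqrt{S}$)
$\left(206 - 105\right) + 84 r{\left(f{\left(4 \right)} \right)} = \left(206 - 105\right) + 84 \left(8 + \sqrt{2} \sqrt{-150}\right) = 101 + 84 \left(8 + \sqrt{2} \cdot 5 i \sqrt{6}\right) = 101 + 84 \left(8 + 10 i \sqrt{3}\right) = 101 + \left(672 + 840 i \sqrt{3}\right) = 773 + 840 i \sqrt{3}$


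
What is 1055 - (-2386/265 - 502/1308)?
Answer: 184469009/173310 ≈ 1064.4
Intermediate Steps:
1055 - (-2386/265 - 502/1308) = 1055 - (-2386*1/265 - 502*1/1308) = 1055 - (-2386/265 - 251/654) = 1055 - 1*(-1626959/173310) = 1055 + 1626959/173310 = 184469009/173310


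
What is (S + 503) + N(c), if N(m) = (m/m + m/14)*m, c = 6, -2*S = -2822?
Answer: 13458/7 ≈ 1922.6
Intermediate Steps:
S = 1411 (S = -1/2*(-2822) = 1411)
N(m) = m*(1 + m/14) (N(m) = (1 + m*(1/14))*m = (1 + m/14)*m = m*(1 + m/14))
(S + 503) + N(c) = (1411 + 503) + (1/14)*6*(14 + 6) = 1914 + (1/14)*6*20 = 1914 + 60/7 = 13458/7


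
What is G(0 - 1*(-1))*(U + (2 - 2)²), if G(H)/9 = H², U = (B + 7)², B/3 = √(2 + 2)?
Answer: 1521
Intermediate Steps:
B = 6 (B = 3*√(2 + 2) = 3*√4 = 3*2 = 6)
U = 169 (U = (6 + 7)² = 13² = 169)
G(H) = 9*H²
G(0 - 1*(-1))*(U + (2 - 2)²) = (9*(0 - 1*(-1))²)*(169 + (2 - 2)²) = (9*(0 + 1)²)*(169 + 0²) = (9*1²)*(169 + 0) = (9*1)*169 = 9*169 = 1521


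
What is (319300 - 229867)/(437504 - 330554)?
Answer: 29811/35650 ≈ 0.83621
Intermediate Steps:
(319300 - 229867)/(437504 - 330554) = 89433/106950 = 89433*(1/106950) = 29811/35650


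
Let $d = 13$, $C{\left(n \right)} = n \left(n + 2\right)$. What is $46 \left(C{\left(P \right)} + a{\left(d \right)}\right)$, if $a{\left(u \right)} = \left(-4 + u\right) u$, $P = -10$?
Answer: $9062$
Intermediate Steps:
$C{\left(n \right)} = n \left(2 + n\right)$
$a{\left(u \right)} = u \left(-4 + u\right)$
$46 \left(C{\left(P \right)} + a{\left(d \right)}\right) = 46 \left(- 10 \left(2 - 10\right) + 13 \left(-4 + 13\right)\right) = 46 \left(\left(-10\right) \left(-8\right) + 13 \cdot 9\right) = 46 \left(80 + 117\right) = 46 \cdot 197 = 9062$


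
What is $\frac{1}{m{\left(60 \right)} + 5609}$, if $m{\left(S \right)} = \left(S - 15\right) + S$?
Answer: $\frac{1}{5714} \approx 0.00017501$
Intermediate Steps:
$m{\left(S \right)} = -15 + 2 S$ ($m{\left(S \right)} = \left(-15 + S\right) + S = -15 + 2 S$)
$\frac{1}{m{\left(60 \right)} + 5609} = \frac{1}{\left(-15 + 2 \cdot 60\right) + 5609} = \frac{1}{\left(-15 + 120\right) + 5609} = \frac{1}{105 + 5609} = \frac{1}{5714}$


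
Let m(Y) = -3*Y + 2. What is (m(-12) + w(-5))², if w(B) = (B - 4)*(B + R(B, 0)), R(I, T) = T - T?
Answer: 6889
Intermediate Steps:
R(I, T) = 0
w(B) = B*(-4 + B) (w(B) = (B - 4)*(B + 0) = (-4 + B)*B = B*(-4 + B))
m(Y) = 2 - 3*Y
(m(-12) + w(-5))² = ((2 - 3*(-12)) - 5*(-4 - 5))² = ((2 + 36) - 5*(-9))² = (38 + 45)² = 83² = 6889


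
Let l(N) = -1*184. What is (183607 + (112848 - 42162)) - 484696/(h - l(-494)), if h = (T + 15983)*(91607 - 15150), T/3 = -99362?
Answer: 5484781861206587/21568748887 ≈ 2.5429e+5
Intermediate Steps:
l(N) = -184
T = -298086 (T = 3*(-99362) = -298086)
h = -21568749071 (h = (-298086 + 15983)*(91607 - 15150) = -282103*76457 = -21568749071)
(183607 + (112848 - 42162)) - 484696/(h - l(-494)) = (183607 + (112848 - 42162)) - 484696/(-21568749071 - 1*(-184)) = (183607 + 70686) - 484696/(-21568749071 + 184) = 254293 - 484696/(-21568748887) = 254293 - 484696*(-1)/21568748887 = 254293 - 1*(-484696/21568748887) = 254293 + 484696/21568748887 = 5484781861206587/21568748887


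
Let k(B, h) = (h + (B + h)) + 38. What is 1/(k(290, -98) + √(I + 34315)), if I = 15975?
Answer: -66/16433 + √50290/32866 ≈ 0.0028070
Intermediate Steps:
k(B, h) = 38 + B + 2*h (k(B, h) = (B + 2*h) + 38 = 38 + B + 2*h)
1/(k(290, -98) + √(I + 34315)) = 1/((38 + 290 + 2*(-98)) + √(15975 + 34315)) = 1/((38 + 290 - 196) + √50290) = 1/(132 + √50290)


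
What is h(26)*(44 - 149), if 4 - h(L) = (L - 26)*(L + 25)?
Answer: -420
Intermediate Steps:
h(L) = 4 - (-26 + L)*(25 + L) (h(L) = 4 - (L - 26)*(L + 25) = 4 - (-26 + L)*(25 + L))
h(26)*(44 - 149) = (654 + 26 - 1*26²)*(44 - 149) = (654 + 26 - 1*676)*(-105) = (654 + 26 - 676)*(-105) = 4*(-105) = -420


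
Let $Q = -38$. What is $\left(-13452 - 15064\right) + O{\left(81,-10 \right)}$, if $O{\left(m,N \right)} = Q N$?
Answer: $-28136$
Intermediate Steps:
$O{\left(m,N \right)} = - 38 N$
$\left(-13452 - 15064\right) + O{\left(81,-10 \right)} = \left(-13452 - 15064\right) - -380 = -28516 + 380 = -28136$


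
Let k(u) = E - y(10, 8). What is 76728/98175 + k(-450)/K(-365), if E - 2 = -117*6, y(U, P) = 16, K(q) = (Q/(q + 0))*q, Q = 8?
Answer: -5806623/65450 ≈ -88.719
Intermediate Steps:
K(q) = 8 (K(q) = (8/(q + 0))*q = (8/q)*q = 8)
E = -700 (E = 2 - 117*6 = 2 - 702 = -700)
k(u) = -716 (k(u) = -700 - 1*16 = -700 - 16 = -716)
76728/98175 + k(-450)/K(-365) = 76728/98175 - 716/8 = 76728*(1/98175) - 716*⅛ = 25576/32725 - 179/2 = -5806623/65450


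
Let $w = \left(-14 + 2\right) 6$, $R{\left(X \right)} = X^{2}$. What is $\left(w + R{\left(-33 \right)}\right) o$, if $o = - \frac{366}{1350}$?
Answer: $- \frac{6893}{25} \approx -275.72$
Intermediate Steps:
$w = -72$ ($w = \left(-12\right) 6 = -72$)
$o = - \frac{61}{225}$ ($o = \left(-366\right) \frac{1}{1350} = - \frac{61}{225} \approx -0.27111$)
$\left(w + R{\left(-33 \right)}\right) o = \left(-72 + \left(-33\right)^{2}\right) \left(- \frac{61}{225}\right) = \left(-72 + 1089\right) \left(- \frac{61}{225}\right) = 1017 \left(- \frac{61}{225}\right) = - \frac{6893}{25}$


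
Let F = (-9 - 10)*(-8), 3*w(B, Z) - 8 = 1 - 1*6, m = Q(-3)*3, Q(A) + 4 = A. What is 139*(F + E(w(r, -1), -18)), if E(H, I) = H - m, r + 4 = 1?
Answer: 24186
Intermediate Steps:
r = -3 (r = -4 + 1 = -3)
Q(A) = -4 + A
m = -21 (m = (-4 - 3)*3 = -7*3 = -21)
w(B, Z) = 1 (w(B, Z) = 8/3 + (1 - 1*6)/3 = 8/3 + (1 - 6)/3 = 8/3 + (1/3)*(-5) = 8/3 - 5/3 = 1)
E(H, I) = 21 + H (E(H, I) = H - 1*(-21) = H + 21 = 21 + H)
F = 152 (F = -19*(-8) = 152)
139*(F + E(w(r, -1), -18)) = 139*(152 + (21 + 1)) = 139*(152 + 22) = 139*174 = 24186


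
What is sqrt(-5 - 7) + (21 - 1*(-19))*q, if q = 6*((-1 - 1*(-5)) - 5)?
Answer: -240 + 2*I*sqrt(3) ≈ -240.0 + 3.4641*I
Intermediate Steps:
q = -6 (q = 6*((-1 + 5) - 5) = 6*(4 - 5) = 6*(-1) = -6)
sqrt(-5 - 7) + (21 - 1*(-19))*q = sqrt(-5 - 7) + (21 - 1*(-19))*(-6) = sqrt(-12) + (21 + 19)*(-6) = 2*I*sqrt(3) + 40*(-6) = 2*I*sqrt(3) - 240 = -240 + 2*I*sqrt(3)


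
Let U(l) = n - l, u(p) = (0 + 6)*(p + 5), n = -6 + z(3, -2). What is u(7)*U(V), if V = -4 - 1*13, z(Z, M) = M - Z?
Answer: 432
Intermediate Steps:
n = -11 (n = -6 + (-2 - 1*3) = -6 + (-2 - 3) = -6 - 5 = -11)
V = -17 (V = -4 - 13 = -17)
u(p) = 30 + 6*p (u(p) = 6*(5 + p) = 30 + 6*p)
U(l) = -11 - l
u(7)*U(V) = (30 + 6*7)*(-11 - 1*(-17)) = (30 + 42)*(-11 + 17) = 72*6 = 432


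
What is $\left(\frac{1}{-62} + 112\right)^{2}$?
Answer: $\frac{48205249}{3844} \approx 12540.0$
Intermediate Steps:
$\left(\frac{1}{-62} + 112\right)^{2} = \left(- \frac{1}{62} + 112\right)^{2} = \left(\frac{6943}{62}\right)^{2} = \frac{48205249}{3844}$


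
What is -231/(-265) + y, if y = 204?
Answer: 54291/265 ≈ 204.87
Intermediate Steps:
-231/(-265) + y = -231/(-265) + 204 = -231*(-1/265) + 204 = 231/265 + 204 = 54291/265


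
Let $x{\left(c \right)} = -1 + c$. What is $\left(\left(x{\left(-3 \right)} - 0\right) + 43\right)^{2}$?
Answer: $1521$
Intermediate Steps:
$\left(\left(x{\left(-3 \right)} - 0\right) + 43\right)^{2} = \left(\left(\left(-1 - 3\right) - 0\right) + 43\right)^{2} = \left(\left(-4 + 0\right) + 43\right)^{2} = \left(-4 + 43\right)^{2} = 39^{2} = 1521$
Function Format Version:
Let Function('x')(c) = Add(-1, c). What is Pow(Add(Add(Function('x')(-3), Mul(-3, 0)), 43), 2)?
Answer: 1521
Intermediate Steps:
Pow(Add(Add(Function('x')(-3), Mul(-3, 0)), 43), 2) = Pow(Add(Add(Add(-1, -3), Mul(-3, 0)), 43), 2) = Pow(Add(Add(-4, 0), 43), 2) = Pow(Add(-4, 43), 2) = Pow(39, 2) = 1521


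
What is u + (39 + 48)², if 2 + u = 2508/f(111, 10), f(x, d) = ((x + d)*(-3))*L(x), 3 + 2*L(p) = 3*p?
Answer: 13734029/1815 ≈ 7567.0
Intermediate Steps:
L(p) = -3/2 + 3*p/2 (L(p) = -3/2 + (3*p)/2 = -3/2 + 3*p/2)
f(x, d) = (-3/2 + 3*x/2)*(-3*d - 3*x) (f(x, d) = ((x + d)*(-3))*(-3/2 + 3*x/2) = ((d + x)*(-3))*(-3/2 + 3*x/2) = (-3*d - 3*x)*(-3/2 + 3*x/2) = (-3/2 + 3*x/2)*(-3*d - 3*x))
u = -3706/1815 (u = -2 + 2508/((-9*(-1 + 111)*(10 + 111)/2)) = -2 + 2508/((-9/2*110*121)) = -2 + 2508/(-59895) = -2 + 2508*(-1/59895) = -2 - 76/1815 = -3706/1815 ≈ -2.0419)
u + (39 + 48)² = -3706/1815 + (39 + 48)² = -3706/1815 + 87² = -3706/1815 + 7569 = 13734029/1815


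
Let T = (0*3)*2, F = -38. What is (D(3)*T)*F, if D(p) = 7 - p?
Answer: 0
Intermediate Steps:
T = 0 (T = 0*2 = 0)
(D(3)*T)*F = ((7 - 1*3)*0)*(-38) = ((7 - 3)*0)*(-38) = (4*0)*(-38) = 0*(-38) = 0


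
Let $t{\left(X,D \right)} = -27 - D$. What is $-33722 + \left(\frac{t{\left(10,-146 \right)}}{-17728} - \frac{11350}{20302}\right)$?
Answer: $- \frac{6068609340385}{179956928} \approx -33723.0$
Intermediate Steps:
$-33722 + \left(\frac{t{\left(10,-146 \right)}}{-17728} - \frac{11350}{20302}\right) = -33722 - \left(\frac{5675}{10151} - \frac{-27 - -146}{-17728}\right) = -33722 - \left(\frac{5675}{10151} - \left(-27 + 146\right) \left(- \frac{1}{17728}\right)\right) = -33722 + \left(119 \left(- \frac{1}{17728}\right) - \frac{5675}{10151}\right) = -33722 - \frac{101814369}{179956928} = - \frac{6068609340385}{179956928}$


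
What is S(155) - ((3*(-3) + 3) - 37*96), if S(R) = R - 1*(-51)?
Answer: 3764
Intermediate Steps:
S(R) = 51 + R (S(R) = R + 51 = 51 + R)
S(155) - ((3*(-3) + 3) - 37*96) = (51 + 155) - ((3*(-3) + 3) - 37*96) = 206 - ((-9 + 3) - 3552) = 206 - (-6 - 3552) = 206 - 1*(-3558) = 206 + 3558 = 3764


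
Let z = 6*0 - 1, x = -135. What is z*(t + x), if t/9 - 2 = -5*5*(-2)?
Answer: -333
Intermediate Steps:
z = -1 (z = 0 - 1 = -1)
t = 468 (t = 18 + 9*(-5*5*(-2)) = 18 + 9*(-25*(-2)) = 18 + 9*50 = 18 + 450 = 468)
z*(t + x) = -(468 - 135) = -1*333 = -333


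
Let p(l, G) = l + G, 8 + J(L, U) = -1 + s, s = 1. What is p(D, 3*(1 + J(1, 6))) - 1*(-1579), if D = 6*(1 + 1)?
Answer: 1570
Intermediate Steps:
D = 12 (D = 6*2 = 12)
J(L, U) = -8 (J(L, U) = -8 + (-1 + 1) = -8 + 0 = -8)
p(l, G) = G + l
p(D, 3*(1 + J(1, 6))) - 1*(-1579) = (3*(1 - 8) + 12) - 1*(-1579) = (3*(-7) + 12) + 1579 = (-21 + 12) + 1579 = -9 + 1579 = 1570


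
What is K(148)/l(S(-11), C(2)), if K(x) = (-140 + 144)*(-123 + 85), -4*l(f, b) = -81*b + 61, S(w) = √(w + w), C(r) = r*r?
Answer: -608/263 ≈ -2.3118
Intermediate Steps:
C(r) = r²
S(w) = √2*√w (S(w) = √(2*w) = √2*√w)
l(f, b) = -61/4 + 81*b/4 (l(f, b) = -(-81*b + 61)/4 = -(61 - 81*b)/4 = -61/4 + 81*b/4)
K(x) = -152 (K(x) = 4*(-38) = -152)
K(148)/l(S(-11), C(2)) = -152/(-61/4 + (81/4)*2²) = -152/(-61/4 + (81/4)*4) = -152/(-61/4 + 81) = -152/263/4 = -152*4/263 = -608/263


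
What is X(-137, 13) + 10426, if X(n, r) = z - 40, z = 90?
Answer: 10476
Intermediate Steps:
X(n, r) = 50 (X(n, r) = 90 - 40 = 50)
X(-137, 13) + 10426 = 50 + 10426 = 10476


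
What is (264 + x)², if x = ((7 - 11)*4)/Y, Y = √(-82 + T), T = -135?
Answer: 15123776/217 + 8448*I*√217/217 ≈ 69695.0 + 573.49*I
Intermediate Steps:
Y = I*√217 (Y = √(-82 - 135) = √(-217) = I*√217 ≈ 14.731*I)
x = 16*I*√217/217 (x = ((7 - 11)*4)/((I*√217)) = (-4*4)*(-I*√217/217) = -(-16)*I*√217/217 = 16*I*√217/217 ≈ 1.0862*I)
(264 + x)² = (264 + 16*I*√217/217)²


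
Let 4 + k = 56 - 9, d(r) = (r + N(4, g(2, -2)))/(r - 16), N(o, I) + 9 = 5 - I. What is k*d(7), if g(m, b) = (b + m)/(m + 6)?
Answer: -43/3 ≈ -14.333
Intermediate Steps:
g(m, b) = (b + m)/(6 + m)
N(o, I) = -4 - I (N(o, I) = -9 + (5 - I) = -4 - I)
d(r) = (-4 + r)/(-16 + r) (d(r) = (r + (-4 - (-2 + 2)/(6 + 2)))/(r - 16) = (r + (-4 - 0/8))/(-16 + r) = (r + (-4 - 1*0))/(-16 + r) = (r + (-4 + 0))/(-16 + r) = (r - 4)/(-16 + r) = (-4 + r)/(-16 + r))
k = 43 (k = -4 + (56 - 9) = -4 + 47 = 43)
k*d(7) = 43*((-4 + 7)/(-16 + 7)) = 43*(3/(-9)) = 43*(-1/9*3) = 43*(-1/3) = -43/3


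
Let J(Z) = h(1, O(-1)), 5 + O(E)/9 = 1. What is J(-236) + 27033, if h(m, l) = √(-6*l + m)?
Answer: 27033 + √217 ≈ 27048.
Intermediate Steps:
O(E) = -36 (O(E) = -45 + 9*1 = -45 + 9 = -36)
h(m, l) = √(m - 6*l)
J(Z) = √217 (J(Z) = √(1 - 6*(-36)) = √(1 + 216) = √217)
J(-236) + 27033 = √217 + 27033 = 27033 + √217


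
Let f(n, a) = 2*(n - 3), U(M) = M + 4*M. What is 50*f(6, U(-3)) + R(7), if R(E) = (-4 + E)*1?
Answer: 303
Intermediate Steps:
R(E) = -4 + E
U(M) = 5*M
f(n, a) = -6 + 2*n (f(n, a) = 2*(-3 + n) = -6 + 2*n)
50*f(6, U(-3)) + R(7) = 50*(-6 + 2*6) + (-4 + 7) = 50*(-6 + 12) + 3 = 50*6 + 3 = 300 + 3 = 303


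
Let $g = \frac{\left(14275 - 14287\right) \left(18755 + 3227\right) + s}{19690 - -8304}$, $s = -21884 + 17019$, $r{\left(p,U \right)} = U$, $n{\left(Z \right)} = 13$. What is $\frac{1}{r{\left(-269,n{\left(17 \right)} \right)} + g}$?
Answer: $\frac{27994}{95273} \approx 0.29383$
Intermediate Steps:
$s = -4865$
$g = - \frac{268649}{27994}$ ($g = \frac{\left(14275 - 14287\right) \left(18755 + 3227\right) - 4865}{19690 - -8304} = \frac{\left(-12\right) 21982 - 4865}{19690 + 8304} = \frac{-263784 - 4865}{27994} = \left(-268649\right) \frac{1}{27994} = - \frac{268649}{27994} \approx -9.5967$)
$\frac{1}{r{\left(-269,n{\left(17 \right)} \right)} + g} = \frac{1}{13 - \frac{268649}{27994}} = \frac{1}{\frac{95273}{27994}} = \frac{27994}{95273}$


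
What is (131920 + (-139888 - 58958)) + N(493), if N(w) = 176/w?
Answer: -32994342/493 ≈ -66926.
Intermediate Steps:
(131920 + (-139888 - 58958)) + N(493) = (131920 + (-139888 - 58958)) + 176/493 = (131920 - 198846) + 176*(1/493) = -66926 + 176/493 = -32994342/493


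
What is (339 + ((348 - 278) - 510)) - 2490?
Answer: -2591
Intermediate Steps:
(339 + ((348 - 278) - 510)) - 2490 = (339 + (70 - 510)) - 2490 = (339 - 440) - 2490 = -101 - 2490 = -2591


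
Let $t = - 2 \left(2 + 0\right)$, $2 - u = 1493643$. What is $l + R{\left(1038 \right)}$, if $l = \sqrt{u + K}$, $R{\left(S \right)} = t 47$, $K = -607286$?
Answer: $-188 + i \sqrt{2100927} \approx -188.0 + 1449.5 i$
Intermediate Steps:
$u = -1493641$ ($u = 2 - 1493643 = -1493641$)
$t = -4$ ($t = \left(-2\right) 2 = -4$)
$R{\left(S \right)} = -188$ ($R{\left(S \right)} = \left(-4\right) 47 = -188$)
$l = i \sqrt{2100927}$ ($l = \sqrt{-1493641 - 607286} = \sqrt{-2100927} = i \sqrt{2100927} \approx 1449.5 i$)
$l + R{\left(1038 \right)} = i \sqrt{2100927} - 188 = -188 + i \sqrt{2100927}$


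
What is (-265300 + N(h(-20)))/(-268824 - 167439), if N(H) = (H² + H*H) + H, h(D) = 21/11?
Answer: 32100187/52787823 ≈ 0.60810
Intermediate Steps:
h(D) = 21/11 (h(D) = 21*(1/11) = 21/11)
N(H) = H + 2*H² (N(H) = (H² + H²) + H = 2*H² + H = H + 2*H²)
(-265300 + N(h(-20)))/(-268824 - 167439) = (-265300 + 21*(1 + 2*(21/11))/11)/(-268824 - 167439) = (-265300 + 21*(1 + 42/11)/11)/(-436263) = (-265300 + (21/11)*(53/11))*(-1/436263) = (-265300 + 1113/121)*(-1/436263) = -32100187/121*(-1/436263) = 32100187/52787823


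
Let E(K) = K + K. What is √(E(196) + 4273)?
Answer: √4665 ≈ 68.301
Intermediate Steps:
E(K) = 2*K
√(E(196) + 4273) = √(2*196 + 4273) = √(392 + 4273) = √4665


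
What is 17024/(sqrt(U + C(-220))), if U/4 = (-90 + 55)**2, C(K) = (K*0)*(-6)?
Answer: 1216/5 ≈ 243.20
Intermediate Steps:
C(K) = 0 (C(K) = 0*(-6) = 0)
U = 4900 (U = 4*(-90 + 55)**2 = 4*(-35)**2 = 4*1225 = 4900)
17024/(sqrt(U + C(-220))) = 17024/(sqrt(4900 + 0)) = 17024/(sqrt(4900)) = 17024/70 = 17024*(1/70) = 1216/5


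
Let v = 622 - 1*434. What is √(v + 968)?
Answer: 34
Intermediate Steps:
v = 188 (v = 622 - 434 = 188)
√(v + 968) = √(188 + 968) = √1156 = 34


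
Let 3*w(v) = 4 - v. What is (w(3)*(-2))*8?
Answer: -16/3 ≈ -5.3333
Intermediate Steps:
w(v) = 4/3 - v/3 (w(v) = (4 - v)/3 = 4/3 - v/3)
(w(3)*(-2))*8 = ((4/3 - ⅓*3)*(-2))*8 = ((4/3 - 1)*(-2))*8 = ((⅓)*(-2))*8 = -⅔*8 = -16/3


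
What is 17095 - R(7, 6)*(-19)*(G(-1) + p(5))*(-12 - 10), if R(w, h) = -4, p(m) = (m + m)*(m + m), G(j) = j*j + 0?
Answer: 185967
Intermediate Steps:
G(j) = j² (G(j) = j² + 0 = j²)
p(m) = 4*m² (p(m) = (2*m)*(2*m) = 4*m²)
17095 - R(7, 6)*(-19)*(G(-1) + p(5))*(-12 - 10) = 17095 - (-4*(-19))*((-1)² + 4*5²)*(-12 - 10) = 17095 - 76*(1 + 4*25)*(-22) = 17095 - 76*(1 + 100)*(-22) = 17095 - 76*101*(-22) = 17095 - 76*(-2222) = 17095 - 1*(-168872) = 17095 + 168872 = 185967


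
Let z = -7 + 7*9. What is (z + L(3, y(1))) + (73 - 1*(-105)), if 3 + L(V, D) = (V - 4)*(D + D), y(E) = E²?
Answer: 229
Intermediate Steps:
L(V, D) = -3 + 2*D*(-4 + V) (L(V, D) = -3 + (V - 4)*(D + D) = -3 + (-4 + V)*(2*D) = -3 + 2*D*(-4 + V))
z = 56 (z = -7 + 63 = 56)
(z + L(3, y(1))) + (73 - 1*(-105)) = (56 + (-3 - 8*1² + 2*1²*3)) + (73 - 1*(-105)) = (56 + (-3 - 8*1 + 2*1*3)) + (73 + 105) = (56 + (-3 - 8 + 6)) + 178 = (56 - 5) + 178 = 51 + 178 = 229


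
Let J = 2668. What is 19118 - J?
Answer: 16450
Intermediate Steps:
19118 - J = 19118 - 1*2668 = 19118 - 2668 = 16450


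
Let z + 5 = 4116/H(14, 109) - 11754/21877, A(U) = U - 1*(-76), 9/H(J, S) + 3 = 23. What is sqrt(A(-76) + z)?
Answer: sqrt(39374758158153)/65631 ≈ 95.609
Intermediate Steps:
H(J, S) = 9/20 (H(J, S) = 9/(-3 + 23) = 9/20)
A(U) = 76 + U (A(U) = U + 76 = 76 + U)
z = 599941463/65631 (z = -5 + (4116/(9/20) - 11754/21877) = -5 + (4116*(20/9) - 11754*1/21877) = -5 + (27440/3 - 11754/21877) = -5 + 600269618/65631 = 599941463/65631 ≈ 9141.1)
sqrt(A(-76) + z) = sqrt((76 - 76) + 599941463/65631) = sqrt(0 + 599941463/65631) = sqrt(599941463/65631) = sqrt(39374758158153)/65631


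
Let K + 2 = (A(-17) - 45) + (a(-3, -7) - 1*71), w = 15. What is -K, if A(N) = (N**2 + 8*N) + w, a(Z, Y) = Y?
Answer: -43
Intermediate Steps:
A(N) = 15 + N**2 + 8*N (A(N) = (N**2 + 8*N) + 15 = 15 + N**2 + 8*N)
K = 43 (K = -2 + (((15 + (-17)**2 + 8*(-17)) - 45) + (-7 - 1*71)) = -2 + (((15 + 289 - 136) - 45) + (-7 - 71)) = -2 + ((168 - 45) - 78) = -2 + (123 - 78) = -2 + 45 = 43)
-K = -1*43 = -43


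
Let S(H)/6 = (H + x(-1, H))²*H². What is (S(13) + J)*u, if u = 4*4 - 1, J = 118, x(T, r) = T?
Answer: 2192010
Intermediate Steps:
S(H) = 6*H²*(-1 + H)² (S(H) = 6*((H - 1)²*H²) = 6*((-1 + H)²*H²) = 6*(H²*(-1 + H)²) = 6*H²*(-1 + H)²)
u = 15 (u = 16 - 1 = 15)
(S(13) + J)*u = (6*13²*(-1 + 13)² + 118)*15 = (6*169*12² + 118)*15 = (6*169*144 + 118)*15 = (146016 + 118)*15 = 146134*15 = 2192010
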